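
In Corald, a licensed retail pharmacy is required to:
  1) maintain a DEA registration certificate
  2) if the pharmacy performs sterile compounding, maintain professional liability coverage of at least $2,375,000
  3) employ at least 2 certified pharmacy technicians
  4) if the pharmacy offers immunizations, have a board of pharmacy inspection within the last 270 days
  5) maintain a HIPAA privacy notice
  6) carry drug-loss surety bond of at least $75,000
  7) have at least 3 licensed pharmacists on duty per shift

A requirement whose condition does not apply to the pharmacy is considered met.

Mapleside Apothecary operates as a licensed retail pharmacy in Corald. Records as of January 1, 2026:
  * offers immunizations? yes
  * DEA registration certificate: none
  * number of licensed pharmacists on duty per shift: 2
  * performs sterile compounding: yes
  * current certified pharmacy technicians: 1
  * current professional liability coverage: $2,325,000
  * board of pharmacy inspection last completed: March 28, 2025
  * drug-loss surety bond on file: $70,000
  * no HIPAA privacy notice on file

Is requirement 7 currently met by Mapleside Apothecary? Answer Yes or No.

7. licensed pharmacists on duty per shift 2 < 3 → not met

No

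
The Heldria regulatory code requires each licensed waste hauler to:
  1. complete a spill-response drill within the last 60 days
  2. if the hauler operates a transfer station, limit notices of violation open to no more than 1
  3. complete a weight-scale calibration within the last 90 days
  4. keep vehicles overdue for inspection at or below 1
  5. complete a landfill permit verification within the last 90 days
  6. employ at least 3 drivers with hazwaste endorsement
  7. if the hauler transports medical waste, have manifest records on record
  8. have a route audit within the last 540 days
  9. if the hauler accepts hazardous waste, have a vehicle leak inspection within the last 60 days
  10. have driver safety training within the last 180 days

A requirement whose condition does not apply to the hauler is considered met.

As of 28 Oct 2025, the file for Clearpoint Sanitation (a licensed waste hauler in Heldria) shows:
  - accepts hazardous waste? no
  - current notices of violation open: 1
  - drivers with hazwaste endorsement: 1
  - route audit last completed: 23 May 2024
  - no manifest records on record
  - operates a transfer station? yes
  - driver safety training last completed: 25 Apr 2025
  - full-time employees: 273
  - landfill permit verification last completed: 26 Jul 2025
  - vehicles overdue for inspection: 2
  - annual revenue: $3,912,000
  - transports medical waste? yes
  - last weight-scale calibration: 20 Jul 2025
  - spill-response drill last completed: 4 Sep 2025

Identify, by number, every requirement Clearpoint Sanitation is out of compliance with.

1. spill-response drill 54 days ago vs limit 60 → met
2. condition 'operates a transfer station' holds; notices of violation open 1 ≤ 1 → met
3. weight-scale calibration 100 days ago vs limit 90 → not met
4. vehicles overdue for inspection 2 > 1 → not met
5. landfill permit verification 94 days ago vs limit 90 → not met
6. drivers with hazwaste endorsement 1 < 3 → not met
7. condition 'transports medical waste' holds; manifest records absent → not met
8. route audit 523 days ago vs limit 540 → met
9. condition 'accepts hazardous waste' does not hold → requirement n/a → met
10. driver safety training 186 days ago vs limit 180 → not met
Not met: 3, 4, 5, 6, 7, 10

3, 4, 5, 6, 7, 10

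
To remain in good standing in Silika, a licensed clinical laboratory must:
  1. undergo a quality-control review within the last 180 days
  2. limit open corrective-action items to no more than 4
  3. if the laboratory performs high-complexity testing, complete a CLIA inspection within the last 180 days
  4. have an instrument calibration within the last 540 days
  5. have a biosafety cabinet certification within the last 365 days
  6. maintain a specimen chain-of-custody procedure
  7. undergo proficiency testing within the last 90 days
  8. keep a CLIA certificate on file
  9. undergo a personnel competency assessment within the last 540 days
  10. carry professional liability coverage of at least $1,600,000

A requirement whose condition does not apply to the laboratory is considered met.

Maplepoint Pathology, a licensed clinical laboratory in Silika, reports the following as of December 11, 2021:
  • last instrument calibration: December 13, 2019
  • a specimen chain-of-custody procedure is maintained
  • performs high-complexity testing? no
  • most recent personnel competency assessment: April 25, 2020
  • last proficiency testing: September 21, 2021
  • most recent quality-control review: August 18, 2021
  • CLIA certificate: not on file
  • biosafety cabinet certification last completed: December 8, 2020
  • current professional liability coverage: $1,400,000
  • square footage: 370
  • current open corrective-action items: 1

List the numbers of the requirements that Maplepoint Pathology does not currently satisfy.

4, 5, 8, 9, 10

1. quality-control review 115 days ago vs limit 180 → met
2. open corrective-action items 1 ≤ 4 → met
3. condition 'performs high-complexity testing' does not hold → requirement n/a → met
4. instrument calibration 729 days ago vs limit 540 → not met
5. biosafety cabinet certification 368 days ago vs limit 365 → not met
6. specimen chain-of-custody procedure present → met
7. proficiency testing 81 days ago vs limit 90 → met
8. CLIA certificate absent → not met
9. personnel competency assessment 595 days ago vs limit 540 → not met
10. professional liability coverage $1,400,000 < $1,600,000 → not met
Not met: 4, 5, 8, 9, 10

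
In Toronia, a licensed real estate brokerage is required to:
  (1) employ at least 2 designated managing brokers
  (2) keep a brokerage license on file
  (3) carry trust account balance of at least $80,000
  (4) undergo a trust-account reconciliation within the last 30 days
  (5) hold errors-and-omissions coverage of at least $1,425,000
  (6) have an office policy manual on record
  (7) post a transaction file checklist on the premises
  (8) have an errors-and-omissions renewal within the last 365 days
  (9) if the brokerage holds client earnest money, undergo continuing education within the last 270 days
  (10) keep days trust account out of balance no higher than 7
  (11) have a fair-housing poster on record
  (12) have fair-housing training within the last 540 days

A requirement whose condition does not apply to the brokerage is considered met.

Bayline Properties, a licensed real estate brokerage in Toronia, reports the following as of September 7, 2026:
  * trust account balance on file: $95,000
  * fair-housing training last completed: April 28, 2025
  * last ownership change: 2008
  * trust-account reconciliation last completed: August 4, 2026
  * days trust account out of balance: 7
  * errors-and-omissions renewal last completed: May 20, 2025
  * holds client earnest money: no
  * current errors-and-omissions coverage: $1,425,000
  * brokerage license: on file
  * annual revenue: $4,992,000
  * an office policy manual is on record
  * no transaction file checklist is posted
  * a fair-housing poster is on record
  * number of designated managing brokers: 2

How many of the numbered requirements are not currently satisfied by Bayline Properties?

3

1. designated managing brokers 2 ≥ 2 → met
2. brokerage license present → met
3. trust account balance $95,000 ≥ $80,000 → met
4. trust-account reconciliation 34 days ago vs limit 30 → not met
5. errors-and-omissions coverage $1,425,000 ≥ $1,425,000 → met
6. office policy manual present → met
7. transaction file checklist absent → not met
8. errors-and-omissions renewal 475 days ago vs limit 365 → not met
9. condition 'holds client earnest money' does not hold → requirement n/a → met
10. days trust account out of balance 7 ≤ 7 → met
11. fair-housing poster present → met
12. fair-housing training 497 days ago vs limit 540 → met
Not met: 3 of 12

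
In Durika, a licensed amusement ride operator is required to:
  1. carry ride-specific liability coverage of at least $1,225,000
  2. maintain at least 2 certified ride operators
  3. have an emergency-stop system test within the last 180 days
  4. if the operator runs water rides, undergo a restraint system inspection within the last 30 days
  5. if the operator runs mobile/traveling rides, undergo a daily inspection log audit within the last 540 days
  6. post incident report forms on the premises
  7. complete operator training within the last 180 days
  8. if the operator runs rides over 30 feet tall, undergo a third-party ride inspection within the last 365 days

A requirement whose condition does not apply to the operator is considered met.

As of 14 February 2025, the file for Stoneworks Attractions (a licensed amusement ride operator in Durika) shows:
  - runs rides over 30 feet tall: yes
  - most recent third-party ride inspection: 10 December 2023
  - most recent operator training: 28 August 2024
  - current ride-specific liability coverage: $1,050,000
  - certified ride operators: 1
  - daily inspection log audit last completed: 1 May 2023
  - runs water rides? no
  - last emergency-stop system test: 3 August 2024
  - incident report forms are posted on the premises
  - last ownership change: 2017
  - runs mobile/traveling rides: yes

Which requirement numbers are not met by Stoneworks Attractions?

1, 2, 3, 5, 8

1. ride-specific liability coverage $1,050,000 < $1,225,000 → not met
2. certified ride operators 1 < 2 → not met
3. emergency-stop system test 195 days ago vs limit 180 → not met
4. condition 'runs water rides' does not hold → requirement n/a → met
5. condition 'runs mobile/traveling rides' holds; daily inspection log audit 655 days ago vs limit 540 → not met
6. incident report forms present → met
7. operator training 170 days ago vs limit 180 → met
8. condition 'runs rides over 30 feet tall' holds; third-party ride inspection 432 days ago vs limit 365 → not met
Not met: 1, 2, 3, 5, 8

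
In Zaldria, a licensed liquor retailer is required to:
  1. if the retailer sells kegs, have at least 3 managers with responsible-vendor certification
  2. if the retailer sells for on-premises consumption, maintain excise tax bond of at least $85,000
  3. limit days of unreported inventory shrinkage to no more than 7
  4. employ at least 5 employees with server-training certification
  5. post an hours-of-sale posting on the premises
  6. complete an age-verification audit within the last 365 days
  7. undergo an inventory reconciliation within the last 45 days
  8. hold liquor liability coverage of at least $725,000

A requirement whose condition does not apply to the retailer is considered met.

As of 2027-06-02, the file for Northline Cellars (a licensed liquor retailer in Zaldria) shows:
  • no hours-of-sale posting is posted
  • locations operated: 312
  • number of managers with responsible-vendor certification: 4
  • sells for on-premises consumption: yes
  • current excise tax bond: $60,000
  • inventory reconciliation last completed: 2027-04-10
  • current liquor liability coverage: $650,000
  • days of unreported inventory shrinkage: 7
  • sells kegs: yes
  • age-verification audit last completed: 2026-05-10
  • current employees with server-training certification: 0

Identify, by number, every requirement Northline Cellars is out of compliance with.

1. condition 'sells kegs' holds; managers with responsible-vendor certification 4 ≥ 3 → met
2. condition 'sells for on-premises consumption' holds; excise tax bond $60,000 < $85,000 → not met
3. days of unreported inventory shrinkage 7 ≤ 7 → met
4. employees with server-training certification 0 < 5 → not met
5. hours-of-sale posting absent → not met
6. age-verification audit 388 days ago vs limit 365 → not met
7. inventory reconciliation 53 days ago vs limit 45 → not met
8. liquor liability coverage $650,000 < $725,000 → not met
Not met: 2, 4, 5, 6, 7, 8

2, 4, 5, 6, 7, 8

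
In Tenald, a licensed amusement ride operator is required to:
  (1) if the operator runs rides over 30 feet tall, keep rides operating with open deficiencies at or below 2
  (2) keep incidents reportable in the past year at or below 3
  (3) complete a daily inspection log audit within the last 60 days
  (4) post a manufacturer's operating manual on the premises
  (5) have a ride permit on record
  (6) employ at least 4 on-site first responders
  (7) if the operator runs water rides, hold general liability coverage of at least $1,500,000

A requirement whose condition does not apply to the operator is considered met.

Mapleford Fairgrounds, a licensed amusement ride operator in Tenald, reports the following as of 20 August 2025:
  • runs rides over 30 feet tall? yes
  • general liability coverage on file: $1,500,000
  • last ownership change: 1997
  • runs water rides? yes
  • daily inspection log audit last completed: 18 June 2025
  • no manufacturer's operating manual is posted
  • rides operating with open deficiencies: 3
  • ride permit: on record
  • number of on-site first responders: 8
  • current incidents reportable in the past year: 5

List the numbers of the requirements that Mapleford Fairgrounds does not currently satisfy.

1. condition 'runs rides over 30 feet tall' holds; rides operating with open deficiencies 3 > 2 → not met
2. incidents reportable in the past year 5 > 3 → not met
3. daily inspection log audit 63 days ago vs limit 60 → not met
4. manufacturer's operating manual absent → not met
5. ride permit present → met
6. on-site first responders 8 ≥ 4 → met
7. condition 'runs water rides' holds; general liability coverage $1,500,000 ≥ $1,500,000 → met
Not met: 1, 2, 3, 4

1, 2, 3, 4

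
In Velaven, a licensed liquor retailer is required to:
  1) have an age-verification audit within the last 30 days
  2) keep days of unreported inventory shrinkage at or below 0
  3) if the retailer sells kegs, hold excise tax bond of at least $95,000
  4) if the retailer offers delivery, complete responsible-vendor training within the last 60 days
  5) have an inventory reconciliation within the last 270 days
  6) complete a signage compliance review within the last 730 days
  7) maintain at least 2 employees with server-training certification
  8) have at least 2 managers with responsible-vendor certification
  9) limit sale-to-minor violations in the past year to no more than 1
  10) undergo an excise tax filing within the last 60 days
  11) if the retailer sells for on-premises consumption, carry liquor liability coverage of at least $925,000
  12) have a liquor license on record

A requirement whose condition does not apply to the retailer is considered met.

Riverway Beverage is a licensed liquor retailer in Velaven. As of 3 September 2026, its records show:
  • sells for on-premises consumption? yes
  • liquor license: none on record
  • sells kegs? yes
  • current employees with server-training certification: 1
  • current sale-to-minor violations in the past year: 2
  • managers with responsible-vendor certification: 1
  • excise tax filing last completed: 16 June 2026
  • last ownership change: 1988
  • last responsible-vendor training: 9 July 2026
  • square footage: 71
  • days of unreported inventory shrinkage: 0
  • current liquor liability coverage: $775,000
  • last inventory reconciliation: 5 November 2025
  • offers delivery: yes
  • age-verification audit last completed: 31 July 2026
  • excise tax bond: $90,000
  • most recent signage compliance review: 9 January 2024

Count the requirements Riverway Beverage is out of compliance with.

10

1. age-verification audit 34 days ago vs limit 30 → not met
2. days of unreported inventory shrinkage 0 ≤ 0 → met
3. condition 'sells kegs' holds; excise tax bond $90,000 < $95,000 → not met
4. condition 'offers delivery' holds; responsible-vendor training 56 days ago vs limit 60 → met
5. inventory reconciliation 302 days ago vs limit 270 → not met
6. signage compliance review 968 days ago vs limit 730 → not met
7. employees with server-training certification 1 < 2 → not met
8. managers with responsible-vendor certification 1 < 2 → not met
9. sale-to-minor violations in the past year 2 > 1 → not met
10. excise tax filing 79 days ago vs limit 60 → not met
11. condition 'sells for on-premises consumption' holds; liquor liability coverage $775,000 < $925,000 → not met
12. liquor license absent → not met
Not met: 10 of 12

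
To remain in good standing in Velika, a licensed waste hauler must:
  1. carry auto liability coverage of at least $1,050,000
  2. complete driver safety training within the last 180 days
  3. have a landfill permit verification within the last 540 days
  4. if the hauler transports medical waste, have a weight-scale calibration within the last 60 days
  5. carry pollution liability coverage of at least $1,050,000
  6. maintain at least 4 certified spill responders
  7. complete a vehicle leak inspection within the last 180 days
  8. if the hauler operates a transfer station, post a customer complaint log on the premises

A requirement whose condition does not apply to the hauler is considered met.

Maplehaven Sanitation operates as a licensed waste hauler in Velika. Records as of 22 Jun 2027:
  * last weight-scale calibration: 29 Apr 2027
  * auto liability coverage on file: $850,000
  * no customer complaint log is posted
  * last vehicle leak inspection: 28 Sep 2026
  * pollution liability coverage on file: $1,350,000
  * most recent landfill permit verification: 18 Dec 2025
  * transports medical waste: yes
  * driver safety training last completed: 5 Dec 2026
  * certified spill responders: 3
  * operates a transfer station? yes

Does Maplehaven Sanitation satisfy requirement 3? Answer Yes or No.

3. landfill permit verification 551 days ago vs limit 540 → not met

No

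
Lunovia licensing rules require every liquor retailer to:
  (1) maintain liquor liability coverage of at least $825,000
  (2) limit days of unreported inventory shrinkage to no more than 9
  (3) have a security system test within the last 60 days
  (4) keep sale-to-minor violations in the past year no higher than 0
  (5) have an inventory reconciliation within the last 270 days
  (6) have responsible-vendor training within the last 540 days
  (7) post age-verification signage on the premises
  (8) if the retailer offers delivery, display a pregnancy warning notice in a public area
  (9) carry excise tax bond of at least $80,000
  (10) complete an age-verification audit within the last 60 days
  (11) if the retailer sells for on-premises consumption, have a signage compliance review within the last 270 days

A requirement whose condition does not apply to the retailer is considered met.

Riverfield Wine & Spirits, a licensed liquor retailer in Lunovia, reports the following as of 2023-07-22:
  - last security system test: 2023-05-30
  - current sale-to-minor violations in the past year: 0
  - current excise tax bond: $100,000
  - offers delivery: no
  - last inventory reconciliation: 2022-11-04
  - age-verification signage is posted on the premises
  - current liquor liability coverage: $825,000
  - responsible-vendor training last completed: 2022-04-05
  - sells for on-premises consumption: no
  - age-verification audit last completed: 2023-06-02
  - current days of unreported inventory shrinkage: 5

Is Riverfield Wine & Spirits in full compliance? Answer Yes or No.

Yes

1. liquor liability coverage $825,000 ≥ $825,000 → met
2. days of unreported inventory shrinkage 5 ≤ 9 → met
3. security system test 53 days ago vs limit 60 → met
4. sale-to-minor violations in the past year 0 ≤ 0 → met
5. inventory reconciliation 260 days ago vs limit 270 → met
6. responsible-vendor training 473 days ago vs limit 540 → met
7. age-verification signage present → met
8. condition 'offers delivery' does not hold → requirement n/a → met
9. excise tax bond $100,000 ≥ $80,000 → met
10. age-verification audit 50 days ago vs limit 60 → met
11. condition 'sells for on-premises consumption' does not hold → requirement n/a → met
All met.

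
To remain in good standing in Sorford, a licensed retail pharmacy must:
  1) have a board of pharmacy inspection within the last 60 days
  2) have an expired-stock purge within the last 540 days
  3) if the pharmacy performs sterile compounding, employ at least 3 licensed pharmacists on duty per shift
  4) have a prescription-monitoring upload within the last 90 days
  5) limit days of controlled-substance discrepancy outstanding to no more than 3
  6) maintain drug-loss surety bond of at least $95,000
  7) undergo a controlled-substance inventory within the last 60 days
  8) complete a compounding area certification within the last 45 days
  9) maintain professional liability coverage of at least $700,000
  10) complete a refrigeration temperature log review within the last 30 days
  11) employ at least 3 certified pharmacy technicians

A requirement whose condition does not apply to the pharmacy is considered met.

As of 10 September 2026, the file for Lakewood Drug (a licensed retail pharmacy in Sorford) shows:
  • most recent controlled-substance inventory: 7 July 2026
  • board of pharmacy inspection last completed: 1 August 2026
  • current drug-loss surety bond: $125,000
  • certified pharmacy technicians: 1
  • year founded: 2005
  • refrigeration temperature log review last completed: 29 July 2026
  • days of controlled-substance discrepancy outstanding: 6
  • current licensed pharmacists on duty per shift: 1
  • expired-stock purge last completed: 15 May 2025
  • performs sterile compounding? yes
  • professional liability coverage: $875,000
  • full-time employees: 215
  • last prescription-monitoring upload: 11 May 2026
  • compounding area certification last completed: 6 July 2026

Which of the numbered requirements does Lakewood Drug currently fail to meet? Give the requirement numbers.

1. board of pharmacy inspection 40 days ago vs limit 60 → met
2. expired-stock purge 483 days ago vs limit 540 → met
3. condition 'performs sterile compounding' holds; licensed pharmacists on duty per shift 1 < 3 → not met
4. prescription-monitoring upload 122 days ago vs limit 90 → not met
5. days of controlled-substance discrepancy outstanding 6 > 3 → not met
6. drug-loss surety bond $125,000 ≥ $95,000 → met
7. controlled-substance inventory 65 days ago vs limit 60 → not met
8. compounding area certification 66 days ago vs limit 45 → not met
9. professional liability coverage $875,000 ≥ $700,000 → met
10. refrigeration temperature log review 43 days ago vs limit 30 → not met
11. certified pharmacy technicians 1 < 3 → not met
Not met: 3, 4, 5, 7, 8, 10, 11

3, 4, 5, 7, 8, 10, 11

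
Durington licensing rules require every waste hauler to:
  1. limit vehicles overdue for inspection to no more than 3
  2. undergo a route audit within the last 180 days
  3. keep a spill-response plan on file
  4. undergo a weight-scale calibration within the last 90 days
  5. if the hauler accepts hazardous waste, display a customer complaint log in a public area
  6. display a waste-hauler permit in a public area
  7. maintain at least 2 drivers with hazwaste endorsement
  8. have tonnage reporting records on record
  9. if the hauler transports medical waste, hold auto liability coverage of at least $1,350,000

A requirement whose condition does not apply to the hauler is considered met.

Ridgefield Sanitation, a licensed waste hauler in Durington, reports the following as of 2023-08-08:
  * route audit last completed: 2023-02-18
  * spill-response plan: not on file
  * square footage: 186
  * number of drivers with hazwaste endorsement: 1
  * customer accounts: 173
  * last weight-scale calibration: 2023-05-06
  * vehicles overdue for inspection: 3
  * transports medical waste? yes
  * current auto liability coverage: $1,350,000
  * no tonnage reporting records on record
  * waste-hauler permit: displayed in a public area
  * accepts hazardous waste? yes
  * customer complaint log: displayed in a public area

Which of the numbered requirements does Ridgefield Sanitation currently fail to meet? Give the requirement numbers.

3, 4, 7, 8

1. vehicles overdue for inspection 3 ≤ 3 → met
2. route audit 171 days ago vs limit 180 → met
3. spill-response plan absent → not met
4. weight-scale calibration 94 days ago vs limit 90 → not met
5. condition 'accepts hazardous waste' holds; customer complaint log present → met
6. waste-hauler permit present → met
7. drivers with hazwaste endorsement 1 < 2 → not met
8. tonnage reporting records absent → not met
9. condition 'transports medical waste' holds; auto liability coverage $1,350,000 ≥ $1,350,000 → met
Not met: 3, 4, 7, 8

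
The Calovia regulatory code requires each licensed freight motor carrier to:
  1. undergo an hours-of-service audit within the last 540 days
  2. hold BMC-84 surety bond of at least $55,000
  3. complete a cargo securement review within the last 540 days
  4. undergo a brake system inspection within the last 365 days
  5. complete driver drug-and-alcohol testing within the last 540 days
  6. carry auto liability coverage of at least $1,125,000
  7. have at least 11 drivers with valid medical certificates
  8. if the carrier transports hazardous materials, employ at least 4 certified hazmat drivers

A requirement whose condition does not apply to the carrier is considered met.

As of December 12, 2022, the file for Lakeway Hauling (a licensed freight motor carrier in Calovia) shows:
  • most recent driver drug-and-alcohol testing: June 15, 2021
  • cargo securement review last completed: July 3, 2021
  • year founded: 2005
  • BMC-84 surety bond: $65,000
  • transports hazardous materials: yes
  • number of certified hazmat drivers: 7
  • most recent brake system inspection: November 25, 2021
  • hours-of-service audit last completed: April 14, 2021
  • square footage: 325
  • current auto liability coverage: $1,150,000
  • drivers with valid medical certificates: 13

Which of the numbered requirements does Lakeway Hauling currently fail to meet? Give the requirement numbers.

1. hours-of-service audit 607 days ago vs limit 540 → not met
2. BMC-84 surety bond $65,000 ≥ $55,000 → met
3. cargo securement review 527 days ago vs limit 540 → met
4. brake system inspection 382 days ago vs limit 365 → not met
5. driver drug-and-alcohol testing 545 days ago vs limit 540 → not met
6. auto liability coverage $1,150,000 ≥ $1,125,000 → met
7. drivers with valid medical certificates 13 ≥ 11 → met
8. condition 'transports hazardous materials' holds; certified hazmat drivers 7 ≥ 4 → met
Not met: 1, 4, 5

1, 4, 5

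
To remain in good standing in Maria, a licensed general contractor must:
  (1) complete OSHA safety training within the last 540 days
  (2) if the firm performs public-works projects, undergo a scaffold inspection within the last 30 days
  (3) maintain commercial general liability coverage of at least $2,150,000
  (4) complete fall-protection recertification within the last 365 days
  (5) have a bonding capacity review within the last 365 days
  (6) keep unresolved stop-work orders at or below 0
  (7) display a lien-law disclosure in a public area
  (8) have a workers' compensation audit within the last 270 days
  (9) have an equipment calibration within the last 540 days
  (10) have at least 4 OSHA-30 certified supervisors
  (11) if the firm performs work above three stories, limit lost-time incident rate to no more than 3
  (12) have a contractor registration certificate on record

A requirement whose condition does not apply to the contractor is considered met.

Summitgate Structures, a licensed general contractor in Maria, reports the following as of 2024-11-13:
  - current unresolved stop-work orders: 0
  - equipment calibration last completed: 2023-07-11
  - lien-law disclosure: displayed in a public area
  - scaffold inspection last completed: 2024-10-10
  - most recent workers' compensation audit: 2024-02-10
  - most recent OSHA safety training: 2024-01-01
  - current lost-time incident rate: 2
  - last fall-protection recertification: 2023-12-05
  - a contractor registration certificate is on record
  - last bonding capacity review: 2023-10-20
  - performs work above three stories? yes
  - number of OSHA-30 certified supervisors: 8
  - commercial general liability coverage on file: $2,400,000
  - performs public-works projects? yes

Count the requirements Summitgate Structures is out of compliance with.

3

1. OSHA safety training 317 days ago vs limit 540 → met
2. condition 'performs public-works projects' holds; scaffold inspection 34 days ago vs limit 30 → not met
3. commercial general liability coverage $2,400,000 ≥ $2,150,000 → met
4. fall-protection recertification 344 days ago vs limit 365 → met
5. bonding capacity review 390 days ago vs limit 365 → not met
6. unresolved stop-work orders 0 ≤ 0 → met
7. lien-law disclosure present → met
8. workers' compensation audit 277 days ago vs limit 270 → not met
9. equipment calibration 491 days ago vs limit 540 → met
10. OSHA-30 certified supervisors 8 ≥ 4 → met
11. condition 'performs work above three stories' holds; lost-time incident rate 2 ≤ 3 → met
12. contractor registration certificate present → met
Not met: 3 of 12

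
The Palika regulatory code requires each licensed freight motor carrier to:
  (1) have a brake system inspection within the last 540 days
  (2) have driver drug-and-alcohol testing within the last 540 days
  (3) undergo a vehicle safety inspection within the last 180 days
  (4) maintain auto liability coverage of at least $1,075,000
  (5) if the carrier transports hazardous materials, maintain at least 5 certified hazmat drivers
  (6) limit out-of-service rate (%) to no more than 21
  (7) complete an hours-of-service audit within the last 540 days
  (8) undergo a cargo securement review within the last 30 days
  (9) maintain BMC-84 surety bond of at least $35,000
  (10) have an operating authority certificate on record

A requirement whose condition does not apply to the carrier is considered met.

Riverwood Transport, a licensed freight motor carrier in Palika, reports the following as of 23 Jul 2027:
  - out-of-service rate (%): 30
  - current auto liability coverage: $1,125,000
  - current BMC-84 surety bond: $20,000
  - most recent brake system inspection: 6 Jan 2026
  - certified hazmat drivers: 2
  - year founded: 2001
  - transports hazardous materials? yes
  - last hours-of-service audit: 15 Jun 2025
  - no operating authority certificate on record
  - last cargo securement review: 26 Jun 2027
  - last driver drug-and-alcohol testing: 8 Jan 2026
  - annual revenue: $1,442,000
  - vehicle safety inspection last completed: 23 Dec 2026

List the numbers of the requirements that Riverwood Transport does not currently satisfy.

1. brake system inspection 563 days ago vs limit 540 → not met
2. driver drug-and-alcohol testing 561 days ago vs limit 540 → not met
3. vehicle safety inspection 212 days ago vs limit 180 → not met
4. auto liability coverage $1,125,000 ≥ $1,075,000 → met
5. condition 'transports hazardous materials' holds; certified hazmat drivers 2 < 5 → not met
6. out-of-service rate (%) 30 > 21 → not met
7. hours-of-service audit 768 days ago vs limit 540 → not met
8. cargo securement review 27 days ago vs limit 30 → met
9. BMC-84 surety bond $20,000 < $35,000 → not met
10. operating authority certificate absent → not met
Not met: 1, 2, 3, 5, 6, 7, 9, 10

1, 2, 3, 5, 6, 7, 9, 10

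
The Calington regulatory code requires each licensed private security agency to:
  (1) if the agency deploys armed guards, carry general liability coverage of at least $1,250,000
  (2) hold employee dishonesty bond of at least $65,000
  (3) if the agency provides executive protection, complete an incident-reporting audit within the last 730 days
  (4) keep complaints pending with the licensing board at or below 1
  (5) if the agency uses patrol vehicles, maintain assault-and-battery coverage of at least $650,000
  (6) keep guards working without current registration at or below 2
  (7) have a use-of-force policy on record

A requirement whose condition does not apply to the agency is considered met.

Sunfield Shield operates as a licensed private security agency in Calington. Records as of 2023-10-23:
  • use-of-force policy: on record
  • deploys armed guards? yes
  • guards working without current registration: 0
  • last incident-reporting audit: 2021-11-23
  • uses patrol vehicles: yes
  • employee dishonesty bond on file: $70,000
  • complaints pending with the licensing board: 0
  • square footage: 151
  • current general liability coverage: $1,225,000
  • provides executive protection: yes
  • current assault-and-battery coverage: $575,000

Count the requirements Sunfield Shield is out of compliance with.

2

1. condition 'deploys armed guards' holds; general liability coverage $1,225,000 < $1,250,000 → not met
2. employee dishonesty bond $70,000 ≥ $65,000 → met
3. condition 'provides executive protection' holds; incident-reporting audit 699 days ago vs limit 730 → met
4. complaints pending with the licensing board 0 ≤ 1 → met
5. condition 'uses patrol vehicles' holds; assault-and-battery coverage $575,000 < $650,000 → not met
6. guards working without current registration 0 ≤ 2 → met
7. use-of-force policy present → met
Not met: 2 of 7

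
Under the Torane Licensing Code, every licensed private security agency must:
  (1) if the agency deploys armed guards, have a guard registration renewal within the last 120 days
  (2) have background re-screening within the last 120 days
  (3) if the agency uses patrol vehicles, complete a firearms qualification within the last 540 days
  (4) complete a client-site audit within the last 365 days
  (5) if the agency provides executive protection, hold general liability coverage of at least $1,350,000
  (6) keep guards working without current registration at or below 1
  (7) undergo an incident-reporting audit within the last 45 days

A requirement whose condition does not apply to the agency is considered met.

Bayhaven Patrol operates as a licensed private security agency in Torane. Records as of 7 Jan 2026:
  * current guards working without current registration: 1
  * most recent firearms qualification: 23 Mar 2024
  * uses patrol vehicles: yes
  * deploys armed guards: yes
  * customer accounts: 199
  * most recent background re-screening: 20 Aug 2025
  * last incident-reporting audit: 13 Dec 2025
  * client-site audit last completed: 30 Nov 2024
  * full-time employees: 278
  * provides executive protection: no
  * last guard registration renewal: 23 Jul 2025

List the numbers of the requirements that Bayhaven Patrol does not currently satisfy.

1. condition 'deploys armed guards' holds; guard registration renewal 168 days ago vs limit 120 → not met
2. background re-screening 140 days ago vs limit 120 → not met
3. condition 'uses patrol vehicles' holds; firearms qualification 655 days ago vs limit 540 → not met
4. client-site audit 403 days ago vs limit 365 → not met
5. condition 'provides executive protection' does not hold → requirement n/a → met
6. guards working without current registration 1 ≤ 1 → met
7. incident-reporting audit 25 days ago vs limit 45 → met
Not met: 1, 2, 3, 4

1, 2, 3, 4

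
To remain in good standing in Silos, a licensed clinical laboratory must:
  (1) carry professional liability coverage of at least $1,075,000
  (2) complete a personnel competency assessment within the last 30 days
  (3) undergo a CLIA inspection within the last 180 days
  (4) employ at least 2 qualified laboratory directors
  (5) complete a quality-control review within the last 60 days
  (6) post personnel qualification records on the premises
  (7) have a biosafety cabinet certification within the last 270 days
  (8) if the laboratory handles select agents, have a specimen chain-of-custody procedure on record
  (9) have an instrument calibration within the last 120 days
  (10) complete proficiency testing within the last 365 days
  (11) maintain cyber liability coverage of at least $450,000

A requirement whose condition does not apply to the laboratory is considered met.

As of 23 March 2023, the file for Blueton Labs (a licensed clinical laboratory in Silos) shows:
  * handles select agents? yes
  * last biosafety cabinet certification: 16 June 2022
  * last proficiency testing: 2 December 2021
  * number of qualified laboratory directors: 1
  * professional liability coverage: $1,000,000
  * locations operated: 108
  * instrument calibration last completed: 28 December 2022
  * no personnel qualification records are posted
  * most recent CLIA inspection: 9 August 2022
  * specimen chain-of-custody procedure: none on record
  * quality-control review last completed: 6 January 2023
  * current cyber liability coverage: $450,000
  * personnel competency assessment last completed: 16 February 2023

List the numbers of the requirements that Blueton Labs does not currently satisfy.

1, 2, 3, 4, 5, 6, 7, 8, 10

1. professional liability coverage $1,000,000 < $1,075,000 → not met
2. personnel competency assessment 35 days ago vs limit 30 → not met
3. CLIA inspection 226 days ago vs limit 180 → not met
4. qualified laboratory directors 1 < 2 → not met
5. quality-control review 76 days ago vs limit 60 → not met
6. personnel qualification records absent → not met
7. biosafety cabinet certification 280 days ago vs limit 270 → not met
8. condition 'handles select agents' holds; specimen chain-of-custody procedure absent → not met
9. instrument calibration 85 days ago vs limit 120 → met
10. proficiency testing 476 days ago vs limit 365 → not met
11. cyber liability coverage $450,000 ≥ $450,000 → met
Not met: 1, 2, 3, 4, 5, 6, 7, 8, 10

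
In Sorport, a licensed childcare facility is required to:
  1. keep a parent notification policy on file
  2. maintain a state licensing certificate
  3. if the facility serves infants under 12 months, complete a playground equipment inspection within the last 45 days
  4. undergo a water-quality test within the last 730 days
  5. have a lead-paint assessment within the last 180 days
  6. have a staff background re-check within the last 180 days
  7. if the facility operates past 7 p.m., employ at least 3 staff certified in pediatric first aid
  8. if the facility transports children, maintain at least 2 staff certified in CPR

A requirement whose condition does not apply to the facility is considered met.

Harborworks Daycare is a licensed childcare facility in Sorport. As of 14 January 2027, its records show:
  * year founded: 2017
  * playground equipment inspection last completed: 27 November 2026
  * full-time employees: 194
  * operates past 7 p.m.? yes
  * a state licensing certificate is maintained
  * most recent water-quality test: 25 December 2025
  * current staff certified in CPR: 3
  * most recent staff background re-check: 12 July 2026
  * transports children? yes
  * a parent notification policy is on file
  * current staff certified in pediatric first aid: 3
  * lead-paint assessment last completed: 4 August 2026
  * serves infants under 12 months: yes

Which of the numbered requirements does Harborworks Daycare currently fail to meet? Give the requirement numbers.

1. parent notification policy present → met
2. state licensing certificate present → met
3. condition 'serves infants under 12 months' holds; playground equipment inspection 48 days ago vs limit 45 → not met
4. water-quality test 385 days ago vs limit 730 → met
5. lead-paint assessment 163 days ago vs limit 180 → met
6. staff background re-check 186 days ago vs limit 180 → not met
7. condition 'operates past 7 p.m.' holds; staff certified in pediatric first aid 3 ≥ 3 → met
8. condition 'transports children' holds; staff certified in CPR 3 ≥ 2 → met
Not met: 3, 6

3, 6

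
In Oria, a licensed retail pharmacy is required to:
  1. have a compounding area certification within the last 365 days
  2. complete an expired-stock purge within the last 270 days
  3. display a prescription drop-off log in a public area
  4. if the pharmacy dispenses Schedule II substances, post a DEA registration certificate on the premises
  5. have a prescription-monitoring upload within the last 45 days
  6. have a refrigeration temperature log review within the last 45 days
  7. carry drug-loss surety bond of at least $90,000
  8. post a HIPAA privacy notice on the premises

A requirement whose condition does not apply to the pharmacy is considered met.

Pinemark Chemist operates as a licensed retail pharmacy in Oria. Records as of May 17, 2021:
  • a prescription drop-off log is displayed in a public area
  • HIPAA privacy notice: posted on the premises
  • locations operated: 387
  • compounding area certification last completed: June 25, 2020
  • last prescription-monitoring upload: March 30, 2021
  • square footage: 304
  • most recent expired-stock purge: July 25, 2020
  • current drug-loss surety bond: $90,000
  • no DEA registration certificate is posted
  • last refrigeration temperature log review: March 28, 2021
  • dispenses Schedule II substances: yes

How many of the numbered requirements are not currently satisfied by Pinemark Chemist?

4

1. compounding area certification 326 days ago vs limit 365 → met
2. expired-stock purge 296 days ago vs limit 270 → not met
3. prescription drop-off log present → met
4. condition 'dispenses Schedule II substances' holds; DEA registration certificate absent → not met
5. prescription-monitoring upload 48 days ago vs limit 45 → not met
6. refrigeration temperature log review 50 days ago vs limit 45 → not met
7. drug-loss surety bond $90,000 ≥ $90,000 → met
8. HIPAA privacy notice present → met
Not met: 4 of 8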